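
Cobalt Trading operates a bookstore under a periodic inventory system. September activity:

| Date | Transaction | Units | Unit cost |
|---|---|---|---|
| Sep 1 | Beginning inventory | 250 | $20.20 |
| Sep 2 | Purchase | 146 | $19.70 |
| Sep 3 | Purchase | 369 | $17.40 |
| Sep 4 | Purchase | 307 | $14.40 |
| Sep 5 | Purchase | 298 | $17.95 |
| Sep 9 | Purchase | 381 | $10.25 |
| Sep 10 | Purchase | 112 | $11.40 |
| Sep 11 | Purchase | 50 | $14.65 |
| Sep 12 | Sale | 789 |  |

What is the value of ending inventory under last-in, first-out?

Sep 12, 789 sold [LIFO — newest first]: 50 @ $14.65 + 112 @ $11.40 + 381 @ $10.25 + 246 @ $17.95 = $10,330.25
Ending inventory: 250 @ $20.20 + 146 @ $19.70 + 369 @ $17.40 + 307 @ $14.40 + 52 @ $17.95 = $19,701.00

Ending inventory = $19,701.00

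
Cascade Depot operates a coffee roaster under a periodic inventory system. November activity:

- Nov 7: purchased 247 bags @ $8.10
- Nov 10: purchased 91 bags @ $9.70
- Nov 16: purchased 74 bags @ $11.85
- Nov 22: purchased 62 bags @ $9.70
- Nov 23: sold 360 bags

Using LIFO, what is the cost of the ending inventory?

Ending inventory = $923.40

Nov 23, 360 sold [LIFO — newest first]: 62 @ $9.70 + 74 @ $11.85 + 91 @ $9.70 + 133 @ $8.10 = $3,438.30
Ending inventory: 114 @ $8.10 = $923.40
Check: goods available $4,361.70 = COGS $3,438.30 + ending $923.40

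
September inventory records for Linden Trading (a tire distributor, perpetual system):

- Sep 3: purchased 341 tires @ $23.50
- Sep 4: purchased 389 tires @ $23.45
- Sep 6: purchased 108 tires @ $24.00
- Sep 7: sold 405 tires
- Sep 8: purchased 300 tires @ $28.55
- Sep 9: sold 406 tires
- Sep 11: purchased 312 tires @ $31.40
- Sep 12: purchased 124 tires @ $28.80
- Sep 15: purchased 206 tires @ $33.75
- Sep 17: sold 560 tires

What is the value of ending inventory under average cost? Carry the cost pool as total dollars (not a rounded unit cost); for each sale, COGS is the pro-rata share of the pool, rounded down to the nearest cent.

After Sep 3: 341 on hand, pool $8,013.50 (≈ $23.5000 each)
After Sep 4: 730 on hand, pool $17,135.55 (≈ $23.4734 each)
After Sep 6: 838 on hand, pool $19,727.55 (≈ $23.5412 each)
Sep 7, sell 405: 405/838 × $19,727.55 → $9,534.19
After Sep 8: 733 on hand, pool $18,758.36 (≈ $25.5912 each)
Sep 9, sell 406: 406/733 × $18,758.36 → $10,390.03
After Sep 11: 639 on hand, pool $18,165.13 (≈ $28.4274 each)
After Sep 12: 763 on hand, pool $21,736.33 (≈ $28.4880 each)
After Sep 15: 969 on hand, pool $28,688.83 (≈ $29.6066 each)
Sep 17, sell 560: 560/969 × $28,688.83 → $16,579.71
Total COGS = $9,534.19 + $10,390.03 + $16,579.71 = $36,503.93
Ending inventory (cost pool remaining) = $12,109.12
Check: goods available $48,613.05 = COGS $36,503.93 + ending $12,109.12

Ending inventory = $12,109.12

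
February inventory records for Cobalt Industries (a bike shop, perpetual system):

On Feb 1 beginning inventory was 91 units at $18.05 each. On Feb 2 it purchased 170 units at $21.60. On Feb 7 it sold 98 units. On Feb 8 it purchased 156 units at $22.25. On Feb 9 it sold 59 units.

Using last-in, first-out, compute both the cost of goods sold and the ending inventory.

Feb 7, 98 sold [LIFO — newest first]: 98 @ $21.60 = $2,116.80
Feb 9, 59 sold [LIFO — newest first]: 59 @ $22.25 = $1,312.75
Total COGS = $2,116.80 + $1,312.75 = $3,429.55
Ending inventory: 91 @ $18.05 + 72 @ $21.60 + 97 @ $22.25 = $5,356.00
Check: goods available $8,785.55 = COGS $3,429.55 + ending $5,356.00

COGS = $3,429.55; ending inventory = $5,356.00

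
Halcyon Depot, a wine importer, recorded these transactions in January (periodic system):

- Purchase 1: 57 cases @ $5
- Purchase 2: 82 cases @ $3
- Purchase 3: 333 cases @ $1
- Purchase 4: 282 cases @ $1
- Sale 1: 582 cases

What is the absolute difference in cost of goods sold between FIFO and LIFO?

FIFO COGS: 57 @ $5 + 82 @ $3 + 333 @ $1 + 110 @ $1 = $974
LIFO COGS: 282 @ $1 + 300 @ $1 = $582
Difference = |$974 − $582| = $392

$392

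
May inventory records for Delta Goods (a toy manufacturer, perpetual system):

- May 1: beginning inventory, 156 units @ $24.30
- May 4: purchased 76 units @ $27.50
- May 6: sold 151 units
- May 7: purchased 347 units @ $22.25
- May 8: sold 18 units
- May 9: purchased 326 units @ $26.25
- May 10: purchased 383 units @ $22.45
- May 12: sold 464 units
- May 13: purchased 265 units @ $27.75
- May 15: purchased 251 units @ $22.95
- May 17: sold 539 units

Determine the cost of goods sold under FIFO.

COGS = $28,153.20

May 6, 151 sold [FIFO — oldest first]: 151 @ $24.30 = $3,669.30
May 8, 18 sold [FIFO — oldest first]: 5 @ $24.30 + 13 @ $27.50 = $479.00
May 12, 464 sold [FIFO — oldest first]: 63 @ $27.50 + 347 @ $22.25 + 54 @ $26.25 = $10,870.75
May 17, 539 sold [FIFO — oldest first]: 272 @ $26.25 + 267 @ $22.45 = $13,134.15
Total COGS = $3,669.30 + $479.00 + $10,870.75 + $13,134.15 = $28,153.20
Ending inventory: 116 @ $22.45 + 265 @ $27.75 + 251 @ $22.95 = $15,718.40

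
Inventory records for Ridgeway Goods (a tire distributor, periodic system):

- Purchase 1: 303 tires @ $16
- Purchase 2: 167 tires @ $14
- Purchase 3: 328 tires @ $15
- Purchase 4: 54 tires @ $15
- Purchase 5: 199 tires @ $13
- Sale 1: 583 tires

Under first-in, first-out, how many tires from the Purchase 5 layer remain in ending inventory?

Sale 1 (583) [FIFO — oldest first]: 303 @ $16 + 167 @ $14 + 113 @ $15 = $8,881
Ending inventory: 215 @ $15 + 54 @ $15 + 199 @ $13 = $6,622

199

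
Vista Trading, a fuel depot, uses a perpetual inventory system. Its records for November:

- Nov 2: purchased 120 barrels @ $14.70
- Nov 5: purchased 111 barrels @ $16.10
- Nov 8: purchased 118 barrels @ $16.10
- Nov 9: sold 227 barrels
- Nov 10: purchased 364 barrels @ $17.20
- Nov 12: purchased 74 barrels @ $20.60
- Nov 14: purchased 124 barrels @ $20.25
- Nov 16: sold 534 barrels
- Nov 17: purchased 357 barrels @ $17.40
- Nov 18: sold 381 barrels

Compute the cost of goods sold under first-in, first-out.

COGS = $19,766.50

Nov 9, 227 sold [FIFO — oldest first]: 120 @ $14.70 + 107 @ $16.10 = $3,486.70
Nov 16, 534 sold [FIFO — oldest first]: 4 @ $16.10 + 118 @ $16.10 + 364 @ $17.20 + 48 @ $20.60 = $9,213.80
Nov 18, 381 sold [FIFO — oldest first]: 26 @ $20.60 + 124 @ $20.25 + 231 @ $17.40 = $7,066.00
Total COGS = $3,486.70 + $9,213.80 + $7,066.00 = $19,766.50
Ending inventory: 126 @ $17.40 = $2,192.40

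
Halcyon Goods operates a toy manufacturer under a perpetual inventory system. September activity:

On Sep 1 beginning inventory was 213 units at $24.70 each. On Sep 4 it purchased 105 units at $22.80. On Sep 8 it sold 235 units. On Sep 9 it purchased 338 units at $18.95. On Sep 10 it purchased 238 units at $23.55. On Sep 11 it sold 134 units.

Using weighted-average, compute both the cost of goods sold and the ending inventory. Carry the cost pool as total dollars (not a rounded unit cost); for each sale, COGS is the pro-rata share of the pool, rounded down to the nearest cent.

COGS = $8,505.44; ending inventory = $11,159.66

After Sep 1: 213 on hand, pool $5,261.10 (≈ $24.7000 each)
After Sep 4: 318 on hand, pool $7,655.10 (≈ $24.0726 each)
Sep 8, sell 235: 235/318 × $7,655.10 → $5,657.07
After Sep 9: 421 on hand, pool $8,403.13 (≈ $19.9599 each)
After Sep 10: 659 on hand, pool $14,008.03 (≈ $21.2565 each)
Sep 11, sell 134: 134/659 × $14,008.03 → $2,848.37
Total COGS = $5,657.07 + $2,848.37 = $8,505.44
Ending inventory (cost pool remaining) = $11,159.66
Check: goods available $19,665.10 = COGS $8,505.44 + ending $11,159.66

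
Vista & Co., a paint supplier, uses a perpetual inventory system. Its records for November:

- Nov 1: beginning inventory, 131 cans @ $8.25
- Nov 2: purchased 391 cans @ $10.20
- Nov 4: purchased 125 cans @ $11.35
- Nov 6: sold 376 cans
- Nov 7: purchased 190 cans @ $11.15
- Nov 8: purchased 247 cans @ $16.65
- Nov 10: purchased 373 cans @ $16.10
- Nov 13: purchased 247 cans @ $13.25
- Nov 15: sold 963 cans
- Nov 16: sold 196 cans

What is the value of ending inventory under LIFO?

Nov 6, 376 sold [LIFO — newest first]: 125 @ $11.35 + 251 @ $10.20 = $3,978.95
Nov 15, 963 sold [LIFO — newest first]: 247 @ $13.25 + 373 @ $16.10 + 247 @ $16.65 + 96 @ $11.15 = $14,461.00
Nov 16, 196 sold [LIFO — newest first]: 94 @ $11.15 + 102 @ $10.20 = $2,088.50
Total COGS = $3,978.95 + $14,461.00 + $2,088.50 = $20,528.45
Ending inventory: 131 @ $8.25 + 38 @ $10.20 = $1,468.35

Ending inventory = $1,468.35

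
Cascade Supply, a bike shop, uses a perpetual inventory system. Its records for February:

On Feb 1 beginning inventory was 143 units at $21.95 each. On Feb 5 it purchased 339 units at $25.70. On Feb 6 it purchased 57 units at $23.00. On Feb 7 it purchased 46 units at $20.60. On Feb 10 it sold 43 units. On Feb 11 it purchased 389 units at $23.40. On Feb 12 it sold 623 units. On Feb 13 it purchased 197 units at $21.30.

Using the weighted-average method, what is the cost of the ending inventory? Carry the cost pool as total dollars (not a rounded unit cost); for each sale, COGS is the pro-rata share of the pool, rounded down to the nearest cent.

Ending inventory = $11,532.27

After Feb 1: 143 on hand, pool $3,138.85 (≈ $21.9500 each)
After Feb 5: 482 on hand, pool $11,851.15 (≈ $24.5874 each)
After Feb 6: 539 on hand, pool $13,162.15 (≈ $24.4196 each)
After Feb 7: 585 on hand, pool $14,109.75 (≈ $24.1192 each)
Feb 10, sell 43: 43/585 × $14,109.75 → $1,037.12
After Feb 11: 931 on hand, pool $22,175.23 (≈ $23.8187 each)
Feb 12, sell 623: 623/931 × $22,175.23 → $14,839.06
After Feb 13: 505 on hand, pool $11,532.27 (≈ $22.8362 each)
Total COGS = $1,037.12 + $14,839.06 = $15,876.18
Ending inventory (cost pool remaining) = $11,532.27
Check: goods available $27,408.45 = COGS $15,876.18 + ending $11,532.27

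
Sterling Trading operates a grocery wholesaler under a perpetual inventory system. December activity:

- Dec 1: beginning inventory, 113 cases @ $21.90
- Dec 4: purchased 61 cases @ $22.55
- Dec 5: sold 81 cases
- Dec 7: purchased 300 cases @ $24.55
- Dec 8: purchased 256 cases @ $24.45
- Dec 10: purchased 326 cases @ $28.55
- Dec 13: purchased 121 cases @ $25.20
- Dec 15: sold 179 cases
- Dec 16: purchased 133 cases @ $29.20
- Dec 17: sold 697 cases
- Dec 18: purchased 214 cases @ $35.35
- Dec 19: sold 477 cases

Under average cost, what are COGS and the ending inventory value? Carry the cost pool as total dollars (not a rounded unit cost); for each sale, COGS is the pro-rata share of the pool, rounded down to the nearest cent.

COGS = $38,619.55; ending inventory = $2,659.90

After Dec 1: 113 on hand, pool $2,474.70 (≈ $21.9000 each)
After Dec 4: 174 on hand, pool $3,850.25 (≈ $22.1279 each)
Dec 5, sell 81: 81/174 × $3,850.25 → $1,792.35
After Dec 7: 393 on hand, pool $9,422.90 (≈ $23.9768 each)
After Dec 8: 649 on hand, pool $15,682.10 (≈ $24.1635 each)
After Dec 10: 975 on hand, pool $24,989.40 (≈ $25.6302 each)
After Dec 13: 1096 on hand, pool $28,038.60 (≈ $25.5827 each)
Dec 15, sell 179: 179/1096 × $28,038.60 → $4,579.29
After Dec 16: 1050 on hand, pool $27,342.91 (≈ $26.0409 each)
Dec 17, sell 697: 697/1050 × $27,342.91 → $18,150.48
After Dec 18: 567 on hand, pool $16,757.33 (≈ $29.5544 each)
Dec 19, sell 477: 477/567 × $16,757.33 → $14,097.43
Total COGS = $1,792.35 + $4,579.29 + $18,150.48 + $14,097.43 = $38,619.55
Ending inventory (cost pool remaining) = $2,659.90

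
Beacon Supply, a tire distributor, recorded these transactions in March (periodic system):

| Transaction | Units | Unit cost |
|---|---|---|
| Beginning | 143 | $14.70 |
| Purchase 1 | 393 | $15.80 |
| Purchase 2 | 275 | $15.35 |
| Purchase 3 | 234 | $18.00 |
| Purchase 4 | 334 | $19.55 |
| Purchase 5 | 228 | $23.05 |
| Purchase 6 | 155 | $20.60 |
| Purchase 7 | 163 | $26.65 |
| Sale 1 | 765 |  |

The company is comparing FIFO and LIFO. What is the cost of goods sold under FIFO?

FIFO COGS: 143 @ $14.70 + 393 @ $15.80 + 229 @ $15.35 = $11,826.65
LIFO COGS: 163 @ $26.65 + 155 @ $20.60 + 228 @ $23.05 + 219 @ $19.55 = $17,073.80

COGS = $11,826.65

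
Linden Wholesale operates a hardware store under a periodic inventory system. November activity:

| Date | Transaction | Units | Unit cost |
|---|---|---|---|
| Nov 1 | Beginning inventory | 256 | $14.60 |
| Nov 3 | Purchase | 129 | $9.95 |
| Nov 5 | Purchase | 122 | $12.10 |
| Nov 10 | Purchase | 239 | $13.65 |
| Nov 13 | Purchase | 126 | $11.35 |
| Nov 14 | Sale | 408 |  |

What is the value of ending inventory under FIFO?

Ending inventory = $5,890.35

Nov 14, 408 sold [FIFO — oldest first]: 256 @ $14.60 + 129 @ $9.95 + 23 @ $12.10 = $5,299.45
Ending inventory: 99 @ $12.10 + 239 @ $13.65 + 126 @ $11.35 = $5,890.35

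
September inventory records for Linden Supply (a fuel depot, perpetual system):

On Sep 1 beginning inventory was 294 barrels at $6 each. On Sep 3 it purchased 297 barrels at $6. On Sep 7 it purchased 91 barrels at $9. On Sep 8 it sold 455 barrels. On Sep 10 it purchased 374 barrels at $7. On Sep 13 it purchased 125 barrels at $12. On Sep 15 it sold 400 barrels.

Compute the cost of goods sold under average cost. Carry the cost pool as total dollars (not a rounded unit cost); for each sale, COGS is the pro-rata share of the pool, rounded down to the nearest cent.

After Sep 1: 294 on hand, pool $1,764.00 (≈ $6.0000 each)
After Sep 3: 591 on hand, pool $3,546.00 (≈ $6.0000 each)
After Sep 7: 682 on hand, pool $4,365.00 (≈ $6.4003 each)
Sep 8, sell 455: 455/682 × $4,365.00 → $2,912.13
After Sep 10: 601 on hand, pool $4,070.87 (≈ $6.7735 each)
After Sep 13: 726 on hand, pool $5,570.87 (≈ $7.6734 each)
Sep 15, sell 400: 400/726 × $5,570.87 → $3,069.34
Total COGS = $2,912.13 + $3,069.34 = $5,981.47
Ending inventory (cost pool remaining) = $2,501.53

COGS = $5,981.47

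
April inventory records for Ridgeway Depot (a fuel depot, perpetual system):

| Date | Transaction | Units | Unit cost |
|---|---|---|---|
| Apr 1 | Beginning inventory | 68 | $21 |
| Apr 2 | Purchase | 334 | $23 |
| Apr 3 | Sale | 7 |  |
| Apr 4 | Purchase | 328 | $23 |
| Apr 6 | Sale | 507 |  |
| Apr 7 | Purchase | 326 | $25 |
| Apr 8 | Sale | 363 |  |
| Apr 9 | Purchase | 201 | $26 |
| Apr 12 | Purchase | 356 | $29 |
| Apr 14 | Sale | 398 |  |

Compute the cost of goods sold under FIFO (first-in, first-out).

Apr 3, 7 sold [FIFO — oldest first]: 7 @ $21 = $147
Apr 6, 507 sold [FIFO — oldest first]: 61 @ $21 + 334 @ $23 + 112 @ $23 = $11,539
Apr 8, 363 sold [FIFO — oldest first]: 216 @ $23 + 147 @ $25 = $8,643
Apr 14, 398 sold [FIFO — oldest first]: 179 @ $25 + 201 @ $26 + 18 @ $29 = $10,223
Total COGS = $147 + $11,539 + $8,643 + $10,223 = $30,552
Ending inventory: 338 @ $29 = $9,802

COGS = $30,552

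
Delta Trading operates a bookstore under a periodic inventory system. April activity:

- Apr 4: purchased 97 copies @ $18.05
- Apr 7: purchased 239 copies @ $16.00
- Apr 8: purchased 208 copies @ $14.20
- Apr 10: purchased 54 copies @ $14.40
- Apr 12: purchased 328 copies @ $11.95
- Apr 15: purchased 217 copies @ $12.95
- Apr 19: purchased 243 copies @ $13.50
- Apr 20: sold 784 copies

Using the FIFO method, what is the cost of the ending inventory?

Ending inventory = $7,787.55

Apr 20, 784 sold [FIFO — oldest first]: 97 @ $18.05 + 239 @ $16.00 + 208 @ $14.20 + 54 @ $14.40 + 186 @ $11.95 = $11,528.75
Ending inventory: 142 @ $11.95 + 217 @ $12.95 + 243 @ $13.50 = $7,787.55
Check: goods available $19,316.30 = COGS $11,528.75 + ending $7,787.55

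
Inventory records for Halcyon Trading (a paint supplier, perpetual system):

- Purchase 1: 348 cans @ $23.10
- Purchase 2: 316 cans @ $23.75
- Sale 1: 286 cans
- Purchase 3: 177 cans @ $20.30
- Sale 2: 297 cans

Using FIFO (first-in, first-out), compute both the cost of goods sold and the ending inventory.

COGS = $13,620.05; ending inventory = $5,516.85

Sale 1 (286) [FIFO — oldest first]: 286 @ $23.10 = $6,606.60
Sale 2 (297) [FIFO — oldest first]: 62 @ $23.10 + 235 @ $23.75 = $7,013.45
Total COGS = $6,606.60 + $7,013.45 = $13,620.05
Ending inventory: 81 @ $23.75 + 177 @ $20.30 = $5,516.85
Check: goods available $19,136.90 = COGS $13,620.05 + ending $5,516.85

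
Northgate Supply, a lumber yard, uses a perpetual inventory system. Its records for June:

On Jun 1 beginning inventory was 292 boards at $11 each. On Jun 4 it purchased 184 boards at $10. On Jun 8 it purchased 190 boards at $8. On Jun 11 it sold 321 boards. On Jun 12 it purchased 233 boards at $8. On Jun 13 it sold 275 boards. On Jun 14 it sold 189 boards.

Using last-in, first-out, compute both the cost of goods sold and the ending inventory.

Jun 11, 321 sold [LIFO — newest first]: 190 @ $8 + 131 @ $10 = $2,830
Jun 13, 275 sold [LIFO — newest first]: 233 @ $8 + 42 @ $10 = $2,284
Jun 14, 189 sold [LIFO — newest first]: 11 @ $10 + 178 @ $11 = $2,068
Total COGS = $2,830 + $2,284 + $2,068 = $7,182
Ending inventory: 114 @ $11 = $1,254
Check: goods available $8,436 = COGS $7,182 + ending $1,254

COGS = $7,182; ending inventory = $1,254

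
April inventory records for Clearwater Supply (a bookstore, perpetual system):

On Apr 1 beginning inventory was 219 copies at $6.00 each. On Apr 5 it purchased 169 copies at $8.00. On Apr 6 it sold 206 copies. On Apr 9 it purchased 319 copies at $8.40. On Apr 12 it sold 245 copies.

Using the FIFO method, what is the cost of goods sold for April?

Apr 6, 206 sold [FIFO — oldest first]: 206 @ $6.00 = $1,236.00
Apr 12, 245 sold [FIFO — oldest first]: 13 @ $6.00 + 169 @ $8.00 + 63 @ $8.40 = $1,959.20
Total COGS = $1,236.00 + $1,959.20 = $3,195.20
Ending inventory: 256 @ $8.40 = $2,150.40

COGS = $3,195.20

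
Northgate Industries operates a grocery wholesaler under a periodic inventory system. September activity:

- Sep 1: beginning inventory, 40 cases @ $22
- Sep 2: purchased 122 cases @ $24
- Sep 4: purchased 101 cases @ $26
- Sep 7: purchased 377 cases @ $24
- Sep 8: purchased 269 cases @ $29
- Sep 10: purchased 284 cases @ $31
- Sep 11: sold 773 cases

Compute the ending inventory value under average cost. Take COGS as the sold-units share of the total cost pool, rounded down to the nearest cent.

Ending inventory = $11,296.35

Sep 11, sell 773: 773/1193 × $32,087.00 → $20,790.65
Ending inventory (cost pool remaining) = $11,296.35
Check: goods available $32,087.00 = COGS $20,790.65 + ending $11,296.35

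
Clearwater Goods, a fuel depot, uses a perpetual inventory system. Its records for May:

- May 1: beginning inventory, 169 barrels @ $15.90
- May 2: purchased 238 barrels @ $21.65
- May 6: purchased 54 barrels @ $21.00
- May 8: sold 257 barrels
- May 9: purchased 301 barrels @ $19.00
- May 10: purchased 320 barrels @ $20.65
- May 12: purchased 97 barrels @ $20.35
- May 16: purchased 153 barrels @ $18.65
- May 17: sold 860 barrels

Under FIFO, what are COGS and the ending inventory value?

May 8, 257 sold [FIFO — oldest first]: 169 @ $15.90 + 88 @ $21.65 = $4,592.30
May 17, 860 sold [FIFO — oldest first]: 150 @ $21.65 + 54 @ $21.00 + 301 @ $19.00 + 320 @ $20.65 + 35 @ $20.35 = $17,420.75
Total COGS = $4,592.30 + $17,420.75 = $22,013.05
Ending inventory: 62 @ $20.35 + 153 @ $18.65 = $4,115.15
Check: goods available $26,128.20 = COGS $22,013.05 + ending $4,115.15

COGS = $22,013.05; ending inventory = $4,115.15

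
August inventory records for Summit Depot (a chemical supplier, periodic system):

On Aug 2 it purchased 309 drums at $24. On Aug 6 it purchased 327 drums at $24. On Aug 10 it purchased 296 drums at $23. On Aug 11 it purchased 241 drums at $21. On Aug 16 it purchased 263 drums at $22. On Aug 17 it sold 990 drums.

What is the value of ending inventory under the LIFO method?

Ending inventory = $10,704

Aug 17, 990 sold [LIFO — newest first]: 263 @ $22 + 241 @ $21 + 296 @ $23 + 190 @ $24 = $22,215
Ending inventory: 309 @ $24 + 137 @ $24 = $10,704
Check: goods available $32,919 = COGS $22,215 + ending $10,704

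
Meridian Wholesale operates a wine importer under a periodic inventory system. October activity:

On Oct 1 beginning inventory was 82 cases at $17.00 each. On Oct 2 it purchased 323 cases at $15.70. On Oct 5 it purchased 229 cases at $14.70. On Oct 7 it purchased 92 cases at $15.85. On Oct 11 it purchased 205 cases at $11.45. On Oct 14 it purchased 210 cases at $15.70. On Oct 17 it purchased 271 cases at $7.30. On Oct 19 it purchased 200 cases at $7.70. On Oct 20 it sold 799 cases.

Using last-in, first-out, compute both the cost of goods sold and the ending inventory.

COGS = $8,166.40; ending inventory = $12,285.75

Oct 20, 799 sold [LIFO — newest first]: 200 @ $7.70 + 271 @ $7.30 + 210 @ $15.70 + 118 @ $11.45 = $8,166.40
Ending inventory: 82 @ $17.00 + 323 @ $15.70 + 229 @ $14.70 + 92 @ $15.85 + 87 @ $11.45 = $12,285.75
Check: goods available $20,452.15 = COGS $8,166.40 + ending $12,285.75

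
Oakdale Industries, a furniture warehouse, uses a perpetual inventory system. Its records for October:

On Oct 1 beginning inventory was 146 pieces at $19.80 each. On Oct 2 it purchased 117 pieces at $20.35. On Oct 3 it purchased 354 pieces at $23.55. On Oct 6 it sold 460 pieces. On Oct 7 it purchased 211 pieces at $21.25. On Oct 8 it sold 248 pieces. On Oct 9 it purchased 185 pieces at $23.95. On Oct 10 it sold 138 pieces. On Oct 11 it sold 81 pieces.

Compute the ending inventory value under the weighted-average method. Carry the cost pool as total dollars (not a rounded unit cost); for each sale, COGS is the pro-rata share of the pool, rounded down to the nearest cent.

Ending inventory = $1,979.98

After Oct 1: 146 on hand, pool $2,890.80 (≈ $19.8000 each)
After Oct 2: 263 on hand, pool $5,271.75 (≈ $20.0447 each)
After Oct 3: 617 on hand, pool $13,608.45 (≈ $22.0558 each)
Oct 6, sell 460: 460/617 × $13,608.45 → $10,145.68
After Oct 7: 368 on hand, pool $7,946.52 (≈ $21.5938 each)
Oct 8, sell 248: 248/368 × $7,946.52 → $5,355.26
After Oct 9: 305 on hand, pool $7,022.01 (≈ $23.0230 each)
Oct 10, sell 138: 138/305 × $7,022.01 → $3,177.17
Oct 11, sell 81: 81/167 × $3,844.84 → $1,864.86
Total COGS = $10,145.68 + $5,355.26 + $3,177.17 + $1,864.86 = $20,542.97
Ending inventory (cost pool remaining) = $1,979.98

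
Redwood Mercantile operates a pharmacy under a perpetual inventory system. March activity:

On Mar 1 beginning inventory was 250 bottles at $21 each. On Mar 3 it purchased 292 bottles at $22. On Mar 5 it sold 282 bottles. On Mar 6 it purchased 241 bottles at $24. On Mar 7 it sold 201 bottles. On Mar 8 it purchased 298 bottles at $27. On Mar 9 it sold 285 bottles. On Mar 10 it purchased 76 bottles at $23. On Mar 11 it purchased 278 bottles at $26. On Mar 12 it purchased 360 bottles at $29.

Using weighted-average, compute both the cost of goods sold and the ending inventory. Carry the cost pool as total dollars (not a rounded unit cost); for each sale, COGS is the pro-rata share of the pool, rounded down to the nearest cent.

After Mar 1: 250 on hand, pool $5,250.00 (≈ $21.0000 each)
After Mar 3: 542 on hand, pool $11,674.00 (≈ $21.5387 each)
Mar 5, sell 282: 282/542 × $11,674.00 → $6,073.92
After Mar 6: 501 on hand, pool $11,384.08 (≈ $22.7227 each)
Mar 7, sell 201: 201/501 × $11,384.08 → $4,567.26
After Mar 8: 598 on hand, pool $14,862.82 (≈ $24.8542 each)
Mar 9, sell 285: 285/598 × $14,862.82 → $7,083.45
After Mar 10: 389 on hand, pool $9,527.37 (≈ $24.4920 each)
After Mar 11: 667 on hand, pool $16,755.37 (≈ $25.1205 each)
After Mar 12: 1027 on hand, pool $27,195.37 (≈ $26.4804 each)
Total COGS = $6,073.92 + $4,567.26 + $7,083.45 = $17,724.63
Ending inventory (cost pool remaining) = $27,195.37
Check: goods available $44,920.00 = COGS $17,724.63 + ending $27,195.37

COGS = $17,724.63; ending inventory = $27,195.37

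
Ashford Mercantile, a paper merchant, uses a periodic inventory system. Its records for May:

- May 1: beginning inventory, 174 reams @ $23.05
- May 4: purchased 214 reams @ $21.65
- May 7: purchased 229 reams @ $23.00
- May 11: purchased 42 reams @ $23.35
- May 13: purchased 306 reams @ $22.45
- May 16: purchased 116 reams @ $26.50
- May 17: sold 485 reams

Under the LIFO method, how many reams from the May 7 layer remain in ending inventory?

208

May 17, 485 sold [LIFO — newest first]: 116 @ $26.50 + 306 @ $22.45 + 42 @ $23.35 + 21 @ $23.00 = $11,407.40
Ending inventory: 174 @ $23.05 + 214 @ $21.65 + 208 @ $23.00 = $13,427.80
Check: goods available $24,835.20 = COGS $11,407.40 + ending $13,427.80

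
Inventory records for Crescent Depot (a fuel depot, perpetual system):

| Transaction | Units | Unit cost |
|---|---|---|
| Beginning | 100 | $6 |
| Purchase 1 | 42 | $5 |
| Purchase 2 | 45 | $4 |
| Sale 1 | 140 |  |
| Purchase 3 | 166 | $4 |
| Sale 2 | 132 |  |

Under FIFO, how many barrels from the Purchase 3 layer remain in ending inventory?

Sale 1 (140) [FIFO — oldest first]: 100 @ $6 + 40 @ $5 = $800
Sale 2 (132) [FIFO — oldest first]: 2 @ $5 + 45 @ $4 + 85 @ $4 = $530
Total COGS = $800 + $530 = $1,330
Ending inventory: 81 @ $4 = $324

81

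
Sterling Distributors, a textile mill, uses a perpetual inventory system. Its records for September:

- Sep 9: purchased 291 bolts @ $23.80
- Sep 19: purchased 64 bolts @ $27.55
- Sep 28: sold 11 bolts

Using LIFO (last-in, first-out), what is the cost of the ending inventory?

Ending inventory = $8,385.95

Sep 28, 11 sold [LIFO — newest first]: 11 @ $27.55 = $303.05
Ending inventory: 291 @ $23.80 + 53 @ $27.55 = $8,385.95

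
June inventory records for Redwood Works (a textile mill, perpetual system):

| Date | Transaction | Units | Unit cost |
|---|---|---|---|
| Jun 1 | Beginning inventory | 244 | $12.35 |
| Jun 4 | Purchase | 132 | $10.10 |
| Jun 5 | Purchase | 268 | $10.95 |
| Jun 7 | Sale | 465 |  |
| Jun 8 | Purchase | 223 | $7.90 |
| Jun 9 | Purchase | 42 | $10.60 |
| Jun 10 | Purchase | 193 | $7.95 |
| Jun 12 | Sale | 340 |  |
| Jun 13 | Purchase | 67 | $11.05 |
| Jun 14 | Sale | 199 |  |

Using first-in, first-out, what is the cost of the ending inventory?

Ending inventory = $1,519.45

Jun 7, 465 sold [FIFO — oldest first]: 244 @ $12.35 + 132 @ $10.10 + 89 @ $10.95 = $5,321.15
Jun 12, 340 sold [FIFO — oldest first]: 179 @ $10.95 + 161 @ $7.90 = $3,231.95
Jun 14, 199 sold [FIFO — oldest first]: 62 @ $7.90 + 42 @ $10.60 + 95 @ $7.95 = $1,690.25
Total COGS = $5,321.15 + $3,231.95 + $1,690.25 = $10,243.35
Ending inventory: 98 @ $7.95 + 67 @ $11.05 = $1,519.45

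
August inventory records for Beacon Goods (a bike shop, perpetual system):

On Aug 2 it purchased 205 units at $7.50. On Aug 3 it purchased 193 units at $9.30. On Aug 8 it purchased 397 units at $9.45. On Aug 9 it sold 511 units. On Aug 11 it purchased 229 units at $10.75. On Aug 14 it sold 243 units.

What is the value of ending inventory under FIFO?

Ending inventory = $2,849.20

Aug 9, 511 sold [FIFO — oldest first]: 205 @ $7.50 + 193 @ $9.30 + 113 @ $9.45 = $4,400.25
Aug 14, 243 sold [FIFO — oldest first]: 243 @ $9.45 = $2,296.35
Total COGS = $4,400.25 + $2,296.35 = $6,696.60
Ending inventory: 41 @ $9.45 + 229 @ $10.75 = $2,849.20
Check: goods available $9,545.80 = COGS $6,696.60 + ending $2,849.20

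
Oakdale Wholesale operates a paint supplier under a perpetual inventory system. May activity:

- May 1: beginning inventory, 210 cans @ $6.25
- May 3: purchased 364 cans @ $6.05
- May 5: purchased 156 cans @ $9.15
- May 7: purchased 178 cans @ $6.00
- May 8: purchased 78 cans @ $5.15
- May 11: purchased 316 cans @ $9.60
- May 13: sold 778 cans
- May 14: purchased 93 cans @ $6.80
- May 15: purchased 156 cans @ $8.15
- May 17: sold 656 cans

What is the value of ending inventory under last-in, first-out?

May 13, 778 sold [LIFO — newest first]: 316 @ $9.60 + 78 @ $5.15 + 178 @ $6.00 + 156 @ $9.15 + 50 @ $6.05 = $6,233.20
May 17, 656 sold [LIFO — newest first]: 156 @ $8.15 + 93 @ $6.80 + 314 @ $6.05 + 93 @ $6.25 = $4,384.75
Total COGS = $6,233.20 + $4,384.75 = $10,617.95
Ending inventory: 117 @ $6.25 = $731.25

Ending inventory = $731.25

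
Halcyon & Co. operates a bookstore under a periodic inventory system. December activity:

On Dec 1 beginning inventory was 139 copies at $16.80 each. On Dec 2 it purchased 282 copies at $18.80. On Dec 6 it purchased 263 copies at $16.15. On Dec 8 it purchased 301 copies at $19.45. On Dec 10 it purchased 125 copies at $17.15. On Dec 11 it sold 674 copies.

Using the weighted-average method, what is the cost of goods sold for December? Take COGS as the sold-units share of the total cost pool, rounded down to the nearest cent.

COGS = $12,072.76

Dec 11, sell 674: 674/1110 × $19,882.45 → $12,072.76
Ending inventory (cost pool remaining) = $7,809.69
Check: goods available $19,882.45 = COGS $12,072.76 + ending $7,809.69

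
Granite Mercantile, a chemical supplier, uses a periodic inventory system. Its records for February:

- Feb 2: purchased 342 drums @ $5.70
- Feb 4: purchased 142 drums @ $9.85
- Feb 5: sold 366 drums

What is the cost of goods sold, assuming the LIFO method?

Feb 5, 366 sold [LIFO — newest first]: 142 @ $9.85 + 224 @ $5.70 = $2,675.50
Ending inventory: 118 @ $5.70 = $672.60

COGS = $2,675.50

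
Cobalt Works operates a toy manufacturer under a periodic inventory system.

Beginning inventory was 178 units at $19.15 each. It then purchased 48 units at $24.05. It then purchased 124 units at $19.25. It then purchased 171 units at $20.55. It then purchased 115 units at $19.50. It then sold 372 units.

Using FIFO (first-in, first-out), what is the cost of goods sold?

COGS = $7,402.20

Sale 1 (372) [FIFO — oldest first]: 178 @ $19.15 + 48 @ $24.05 + 124 @ $19.25 + 22 @ $20.55 = $7,402.20
Ending inventory: 149 @ $20.55 + 115 @ $19.50 = $5,304.45
Check: goods available $12,706.65 = COGS $7,402.20 + ending $5,304.45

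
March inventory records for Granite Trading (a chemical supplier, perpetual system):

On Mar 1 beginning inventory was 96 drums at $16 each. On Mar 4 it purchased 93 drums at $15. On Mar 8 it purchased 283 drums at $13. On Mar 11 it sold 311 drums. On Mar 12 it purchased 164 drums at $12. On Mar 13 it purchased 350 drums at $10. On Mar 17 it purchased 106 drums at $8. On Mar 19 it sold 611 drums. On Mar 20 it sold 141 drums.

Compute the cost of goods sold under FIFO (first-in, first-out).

COGS = $12,694

Mar 11, 311 sold [FIFO — oldest first]: 96 @ $16 + 93 @ $15 + 122 @ $13 = $4,517
Mar 19, 611 sold [FIFO — oldest first]: 161 @ $13 + 164 @ $12 + 286 @ $10 = $6,921
Mar 20, 141 sold [FIFO — oldest first]: 64 @ $10 + 77 @ $8 = $1,256
Total COGS = $4,517 + $6,921 + $1,256 = $12,694
Ending inventory: 29 @ $8 = $232
Check: goods available $12,926 = COGS $12,694 + ending $232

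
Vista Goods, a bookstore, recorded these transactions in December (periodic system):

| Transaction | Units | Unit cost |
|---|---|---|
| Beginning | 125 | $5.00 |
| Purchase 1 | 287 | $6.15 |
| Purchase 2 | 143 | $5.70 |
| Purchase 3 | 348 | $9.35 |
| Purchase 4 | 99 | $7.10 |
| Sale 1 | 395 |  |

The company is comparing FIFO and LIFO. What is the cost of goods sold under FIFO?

COGS = $2,285.50

FIFO COGS: 125 @ $5.00 + 270 @ $6.15 = $2,285.50
LIFO COGS: 99 @ $7.10 + 296 @ $9.35 = $3,470.50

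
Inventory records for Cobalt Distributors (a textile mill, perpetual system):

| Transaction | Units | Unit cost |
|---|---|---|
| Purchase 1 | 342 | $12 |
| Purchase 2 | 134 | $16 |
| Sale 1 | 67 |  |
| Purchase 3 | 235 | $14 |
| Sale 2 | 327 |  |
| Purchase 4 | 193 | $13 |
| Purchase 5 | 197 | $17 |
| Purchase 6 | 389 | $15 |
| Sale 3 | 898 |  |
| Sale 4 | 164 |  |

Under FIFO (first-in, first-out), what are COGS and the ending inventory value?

COGS = $20,721; ending inventory = $510

Sale 1 (67) [FIFO — oldest first]: 67 @ $12 = $804
Sale 2 (327) [FIFO — oldest first]: 275 @ $12 + 52 @ $16 = $4,132
Sale 3 (898) [FIFO — oldest first]: 82 @ $16 + 235 @ $14 + 193 @ $13 + 197 @ $17 + 191 @ $15 = $13,325
Sale 4 (164) [FIFO — oldest first]: 164 @ $15 = $2,460
Total COGS = $804 + $4,132 + $13,325 + $2,460 = $20,721
Ending inventory: 34 @ $15 = $510
Check: goods available $21,231 = COGS $20,721 + ending $510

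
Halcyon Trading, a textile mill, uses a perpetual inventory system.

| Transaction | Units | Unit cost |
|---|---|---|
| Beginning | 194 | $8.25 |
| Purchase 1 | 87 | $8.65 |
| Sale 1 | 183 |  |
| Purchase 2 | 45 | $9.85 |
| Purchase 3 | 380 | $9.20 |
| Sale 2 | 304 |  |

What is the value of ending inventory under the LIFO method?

Sale 1 (183) [LIFO — newest first]: 87 @ $8.65 + 96 @ $8.25 = $1,544.55
Sale 2 (304) [LIFO — newest first]: 304 @ $9.20 = $2,796.80
Total COGS = $1,544.55 + $2,796.80 = $4,341.35
Ending inventory: 98 @ $8.25 + 45 @ $9.85 + 76 @ $9.20 = $1,950.95

Ending inventory = $1,950.95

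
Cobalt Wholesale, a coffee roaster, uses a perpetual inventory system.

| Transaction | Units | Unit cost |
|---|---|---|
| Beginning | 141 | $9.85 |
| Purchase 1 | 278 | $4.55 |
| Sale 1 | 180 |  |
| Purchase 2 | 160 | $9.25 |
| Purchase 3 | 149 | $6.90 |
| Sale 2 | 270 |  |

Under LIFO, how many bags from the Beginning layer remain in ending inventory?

141

Sale 1 (180) [LIFO — newest first]: 180 @ $4.55 = $819.00
Sale 2 (270) [LIFO — newest first]: 149 @ $6.90 + 121 @ $9.25 = $2,147.35
Total COGS = $819.00 + $2,147.35 = $2,966.35
Ending inventory: 141 @ $9.85 + 98 @ $4.55 + 39 @ $9.25 = $2,195.50
Check: goods available $5,161.85 = COGS $2,966.35 + ending $2,195.50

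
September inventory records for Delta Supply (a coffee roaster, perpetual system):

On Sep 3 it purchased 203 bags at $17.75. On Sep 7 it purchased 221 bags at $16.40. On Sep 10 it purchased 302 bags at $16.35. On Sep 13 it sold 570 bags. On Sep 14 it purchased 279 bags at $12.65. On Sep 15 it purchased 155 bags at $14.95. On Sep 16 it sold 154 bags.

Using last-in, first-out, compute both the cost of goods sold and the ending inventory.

Sep 13, 570 sold [LIFO — newest first]: 302 @ $16.35 + 221 @ $16.40 + 47 @ $17.75 = $9,396.35
Sep 16, 154 sold [LIFO — newest first]: 154 @ $14.95 = $2,302.30
Total COGS = $9,396.35 + $2,302.30 = $11,698.65
Ending inventory: 156 @ $17.75 + 279 @ $12.65 + 1 @ $14.95 = $6,313.30

COGS = $11,698.65; ending inventory = $6,313.30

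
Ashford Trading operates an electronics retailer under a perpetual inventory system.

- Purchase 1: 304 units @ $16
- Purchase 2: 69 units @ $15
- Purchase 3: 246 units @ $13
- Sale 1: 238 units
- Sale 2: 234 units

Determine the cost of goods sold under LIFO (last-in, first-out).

Sale 1 (238) [LIFO — newest first]: 238 @ $13 = $3,094
Sale 2 (234) [LIFO — newest first]: 8 @ $13 + 69 @ $15 + 157 @ $16 = $3,651
Total COGS = $3,094 + $3,651 = $6,745
Ending inventory: 147 @ $16 = $2,352

COGS = $6,745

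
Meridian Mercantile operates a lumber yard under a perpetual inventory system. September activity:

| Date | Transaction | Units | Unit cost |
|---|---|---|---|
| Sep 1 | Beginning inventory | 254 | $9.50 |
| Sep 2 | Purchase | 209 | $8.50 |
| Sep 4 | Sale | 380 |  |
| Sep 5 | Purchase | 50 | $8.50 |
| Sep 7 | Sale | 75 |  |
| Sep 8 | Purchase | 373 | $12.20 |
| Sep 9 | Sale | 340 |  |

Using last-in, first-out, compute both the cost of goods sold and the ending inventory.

COGS = $8,211.50; ending inventory = $953.60

Sep 4, 380 sold [LIFO — newest first]: 209 @ $8.50 + 171 @ $9.50 = $3,401.00
Sep 7, 75 sold [LIFO — newest first]: 50 @ $8.50 + 25 @ $9.50 = $662.50
Sep 9, 340 sold [LIFO — newest first]: 340 @ $12.20 = $4,148.00
Total COGS = $3,401.00 + $662.50 + $4,148.00 = $8,211.50
Ending inventory: 58 @ $9.50 + 33 @ $12.20 = $953.60
Check: goods available $9,165.10 = COGS $8,211.50 + ending $953.60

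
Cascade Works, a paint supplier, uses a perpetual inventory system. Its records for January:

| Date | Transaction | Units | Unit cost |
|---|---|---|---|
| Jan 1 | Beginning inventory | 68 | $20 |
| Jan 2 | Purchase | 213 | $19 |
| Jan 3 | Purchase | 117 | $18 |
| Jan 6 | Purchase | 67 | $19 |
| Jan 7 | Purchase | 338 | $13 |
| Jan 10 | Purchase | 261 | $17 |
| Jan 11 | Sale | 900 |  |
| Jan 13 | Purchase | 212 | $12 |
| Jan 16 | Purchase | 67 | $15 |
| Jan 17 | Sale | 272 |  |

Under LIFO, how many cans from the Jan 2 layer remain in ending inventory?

Jan 11, 900 sold [LIFO — newest first]: 261 @ $17 + 338 @ $13 + 67 @ $19 + 117 @ $18 + 117 @ $19 = $14,433
Jan 17, 272 sold [LIFO — newest first]: 67 @ $15 + 205 @ $12 = $3,465
Total COGS = $14,433 + $3,465 = $17,898
Ending inventory: 68 @ $20 + 96 @ $19 + 7 @ $12 = $3,268

96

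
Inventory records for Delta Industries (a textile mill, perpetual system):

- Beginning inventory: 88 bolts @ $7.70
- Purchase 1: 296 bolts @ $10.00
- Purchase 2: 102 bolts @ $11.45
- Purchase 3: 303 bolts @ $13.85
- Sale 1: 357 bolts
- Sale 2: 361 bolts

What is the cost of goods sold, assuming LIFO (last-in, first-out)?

COGS = $8,455.35

Sale 1 (357) [LIFO — newest first]: 303 @ $13.85 + 54 @ $11.45 = $4,814.85
Sale 2 (361) [LIFO — newest first]: 48 @ $11.45 + 296 @ $10.00 + 17 @ $7.70 = $3,640.50
Total COGS = $4,814.85 + $3,640.50 = $8,455.35
Ending inventory: 71 @ $7.70 = $546.70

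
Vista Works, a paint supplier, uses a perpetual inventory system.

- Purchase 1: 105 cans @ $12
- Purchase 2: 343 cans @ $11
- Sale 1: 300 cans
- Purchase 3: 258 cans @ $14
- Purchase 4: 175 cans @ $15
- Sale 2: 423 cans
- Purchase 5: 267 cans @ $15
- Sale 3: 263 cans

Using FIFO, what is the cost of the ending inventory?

Ending inventory = $2,430

Sale 1 (300) [FIFO — oldest first]: 105 @ $12 + 195 @ $11 = $3,405
Sale 2 (423) [FIFO — oldest first]: 148 @ $11 + 258 @ $14 + 17 @ $15 = $5,495
Sale 3 (263) [FIFO — oldest first]: 158 @ $15 + 105 @ $15 = $3,945
Total COGS = $3,405 + $5,495 + $3,945 = $12,845
Ending inventory: 162 @ $15 = $2,430
Check: goods available $15,275 = COGS $12,845 + ending $2,430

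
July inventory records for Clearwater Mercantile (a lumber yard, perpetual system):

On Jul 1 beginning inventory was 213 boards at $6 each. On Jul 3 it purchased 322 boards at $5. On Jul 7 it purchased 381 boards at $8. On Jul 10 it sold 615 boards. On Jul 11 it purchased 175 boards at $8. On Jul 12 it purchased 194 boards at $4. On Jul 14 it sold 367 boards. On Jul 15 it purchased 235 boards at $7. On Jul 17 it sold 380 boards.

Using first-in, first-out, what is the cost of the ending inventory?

Jul 10, 615 sold [FIFO — oldest first]: 213 @ $6 + 322 @ $5 + 80 @ $8 = $3,528
Jul 14, 367 sold [FIFO — oldest first]: 301 @ $8 + 66 @ $8 = $2,936
Jul 17, 380 sold [FIFO — oldest first]: 109 @ $8 + 194 @ $4 + 77 @ $7 = $2,187
Total COGS = $3,528 + $2,936 + $2,187 = $8,651
Ending inventory: 158 @ $7 = $1,106
Check: goods available $9,757 = COGS $8,651 + ending $1,106

Ending inventory = $1,106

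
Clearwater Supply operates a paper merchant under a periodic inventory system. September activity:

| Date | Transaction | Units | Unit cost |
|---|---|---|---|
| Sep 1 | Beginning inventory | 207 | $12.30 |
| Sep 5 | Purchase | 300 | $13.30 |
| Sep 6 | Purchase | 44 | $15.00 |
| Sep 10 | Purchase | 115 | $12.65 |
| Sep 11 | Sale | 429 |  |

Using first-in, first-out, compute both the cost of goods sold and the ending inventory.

COGS = $5,498.70; ending inventory = $3,152.15

Sep 11, 429 sold [FIFO — oldest first]: 207 @ $12.30 + 222 @ $13.30 = $5,498.70
Ending inventory: 78 @ $13.30 + 44 @ $15.00 + 115 @ $12.65 = $3,152.15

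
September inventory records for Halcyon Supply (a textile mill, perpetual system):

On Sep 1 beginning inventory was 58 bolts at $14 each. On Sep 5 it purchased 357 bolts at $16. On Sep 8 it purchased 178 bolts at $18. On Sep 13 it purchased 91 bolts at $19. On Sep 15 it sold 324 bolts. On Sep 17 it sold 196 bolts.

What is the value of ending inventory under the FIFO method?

Ending inventory = $3,043

Sep 15, 324 sold [FIFO — oldest first]: 58 @ $14 + 266 @ $16 = $5,068
Sep 17, 196 sold [FIFO — oldest first]: 91 @ $16 + 105 @ $18 = $3,346
Total COGS = $5,068 + $3,346 = $8,414
Ending inventory: 73 @ $18 + 91 @ $19 = $3,043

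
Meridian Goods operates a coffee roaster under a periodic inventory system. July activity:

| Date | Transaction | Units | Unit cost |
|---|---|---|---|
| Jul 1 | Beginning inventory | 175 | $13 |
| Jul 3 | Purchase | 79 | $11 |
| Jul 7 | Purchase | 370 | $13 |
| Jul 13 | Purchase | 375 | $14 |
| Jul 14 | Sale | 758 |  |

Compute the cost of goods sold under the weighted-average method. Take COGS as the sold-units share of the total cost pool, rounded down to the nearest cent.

COGS = $10,018.65

Jul 14, sell 758: 758/999 × $13,204.00 → $10,018.65
Ending inventory (cost pool remaining) = $3,185.35
Check: goods available $13,204.00 = COGS $10,018.65 + ending $3,185.35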